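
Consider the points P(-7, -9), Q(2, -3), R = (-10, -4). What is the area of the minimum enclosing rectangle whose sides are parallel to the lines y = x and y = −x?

In coordinates u = x + y, v = x − y the rectangle is axis-aligned; the map (x,y)→(u,v) scales areas by 2.
u-values: -16, -1, -14; range = -1 − (-16) = 15.
v-values: 2, 5, -6; range = 5 − (-6) = 11.
Area = (15 × 11) / 2 = 82.5.

82.5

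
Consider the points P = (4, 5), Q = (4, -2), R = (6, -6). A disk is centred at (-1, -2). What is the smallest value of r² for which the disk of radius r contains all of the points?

The required radius is the distance from (-1, -2) to the farthest point.
Squared distances: 74, 25, 65.
Maximum is 74, attained at P.

74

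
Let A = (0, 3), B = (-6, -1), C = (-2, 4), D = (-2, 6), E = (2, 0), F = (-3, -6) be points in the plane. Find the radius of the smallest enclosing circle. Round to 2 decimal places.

6.02

The minimum enclosing circle of a finite set is fixed by two of the points (as a diameter) or three (as a circumcircle).
The farthest pair is D–F with squared distance 145. The circle on this segment as diameter has centre (-2.5, 0) and r² = 145/4 = 36.25.
Check A: distance² to centre = 15.25 ≤ 36.25, so it lies inside.
All remaining points lie in this disk, and no smaller disk contains both endpoints, so this is the minimum enclosing circle.
r = √(36.25) ≈ 6.02.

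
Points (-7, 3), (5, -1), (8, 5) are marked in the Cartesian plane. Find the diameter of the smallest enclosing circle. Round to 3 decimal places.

15.133

Call the three points A, B, C in the order given.
Side lengths²: AB² = 160, AC² = 229, BC² = 45.
Since AC² = 229 ≥ 160 + 45 = 205, the angle opposite AC is not acute, so the smallest enclosing circle has AC as diameter.
Centre = midpoint of AC = (0.5, 4), r² = 229/4 = 57.25.
Diameter = 2r = 2√(57.25) ≈ 15.133.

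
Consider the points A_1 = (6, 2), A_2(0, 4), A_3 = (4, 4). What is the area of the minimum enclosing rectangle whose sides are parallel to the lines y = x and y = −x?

16

In coordinates u = x + y, v = x − y the rectangle is axis-aligned; the map (x,y)→(u,v) scales areas by 2.
u-values: 8, 4, 8; range = 8 − 4 = 4.
v-values: 4, -4, 0; range = 4 − (-4) = 8.
Area = (4 × 8) / 2 = 16.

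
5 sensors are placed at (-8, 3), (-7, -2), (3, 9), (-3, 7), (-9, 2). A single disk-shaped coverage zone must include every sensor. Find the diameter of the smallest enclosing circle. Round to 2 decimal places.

The farthest pair is (-7, -2)–(3, 9) with squared distance 221. The circle on this segment as diameter has centre (-2, 3.5) and r² = 221/4 = 55.25.
Check (-8, 3): distance² to centre = 36.25 ≤ 55.25, so it lies inside.
All remaining points lie in this disk, and no smaller disk contains both endpoints, so this is the minimum enclosing circle.
Diameter = 2r = 2√(55.25) ≈ 14.87.

14.87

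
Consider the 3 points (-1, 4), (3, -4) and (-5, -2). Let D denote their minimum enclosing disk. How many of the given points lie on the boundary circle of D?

3

Call the three points A, B, C in the order given.
Side lengths²: AB² = 80, AC² = 52, BC² = 68.
Since AB² = 80 < 68 + 52 = 120, the triangle is acute, so the smallest enclosing circle is the circumcircle.
Circumcentre = (-3/7, -5/7), r² = 1105/49.
The points at distance exactly r from the centre are (-1, 4), (3, -4), (-5, -2) — 3 points.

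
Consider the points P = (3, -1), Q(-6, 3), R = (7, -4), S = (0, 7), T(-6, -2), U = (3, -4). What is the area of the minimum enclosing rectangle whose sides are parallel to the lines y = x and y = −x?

In coordinates u = x + y, v = x − y the rectangle is axis-aligned; the map (x,y)→(u,v) scales areas by 2.
u-values: 2, -3, 3, 7, -8, -1; range = 7 − (-8) = 15.
v-values: 4, -9, 11, -7, -4, 7; range = 11 − (-9) = 20.
Area = (15 × 20) / 2 = 150.

150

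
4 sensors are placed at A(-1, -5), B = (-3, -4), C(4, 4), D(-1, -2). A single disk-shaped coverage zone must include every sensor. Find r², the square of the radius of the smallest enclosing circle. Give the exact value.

28.25

The minimum enclosing circle of a finite set is fixed by two of the points (as a diameter) or three (as a circumcircle).
The farthest pair is B–C with squared distance 113. The circle on this segment as diameter has centre (0.5, 0) and r² = 113/4 = 28.25.
Check A: distance² to centre = 27.25 ≤ 28.25, so it lies inside.
All remaining points lie in this disk, and no smaller disk contains both endpoints, so this is the minimum enclosing circle.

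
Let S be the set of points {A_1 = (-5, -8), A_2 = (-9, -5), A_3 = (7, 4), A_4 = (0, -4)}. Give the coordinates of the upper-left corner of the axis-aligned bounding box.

x-range [-9, 7], y-range [-8, 4].
The upper-left corner is (-9, 4).

(-9, 4)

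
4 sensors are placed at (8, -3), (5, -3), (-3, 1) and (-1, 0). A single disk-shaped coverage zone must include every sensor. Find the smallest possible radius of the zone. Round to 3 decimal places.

5.852

The farthest pair is (8, -3)–(-3, 1) with squared distance 137. The circle on this segment as diameter has centre (2.5, -1) and r² = 137/4 = 34.25.
Check (5, -3): distance² to centre = 10.25 ≤ 34.25, so it lies inside.
All remaining points lie in this disk, and no smaller disk contains both endpoints, so this is the minimum enclosing circle.
r = √(34.25) ≈ 5.852.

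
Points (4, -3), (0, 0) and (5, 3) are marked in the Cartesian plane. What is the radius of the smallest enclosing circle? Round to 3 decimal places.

3.284

Call the three points A, B, C in the order given.
Side lengths²: AB² = 25, AC² = 37, BC² = 34.
Since AC² = 37 < 34 + 25 = 59, the triangle is acute, so the smallest enclosing circle is the circumcircle.
Circumcentre = (59/18, 11/54), r² = 15725/1458.
r = √(15725/1458) ≈ 3.284.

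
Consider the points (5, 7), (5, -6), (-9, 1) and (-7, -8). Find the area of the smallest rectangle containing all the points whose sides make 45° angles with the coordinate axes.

In coordinates u = x + y, v = x − y the rectangle is axis-aligned; the map (x,y)→(u,v) scales areas by 2.
u-values: 12, -1, -8, -15; range = 12 − (-15) = 27.
v-values: -2, 11, -10, 1; range = 11 − (-10) = 21.
Area = (27 × 21) / 2 = 283.5.

283.5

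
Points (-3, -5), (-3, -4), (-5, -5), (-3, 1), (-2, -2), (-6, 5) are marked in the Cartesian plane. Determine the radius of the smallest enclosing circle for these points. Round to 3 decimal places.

The minimum enclosing circle of a finite set is fixed by two of the points (as a diameter) or three (as a circumcircle).
The farthest pair is (-3, -5)–(-6, 5) with squared distance 109. The circle on this segment as diameter has centre (-4.5, 0) and r² = 109/4 = 27.25.
Check (-3, -4): distance² to centre = 18.25 ≤ 27.25, so it lies inside.
All remaining points lie in this disk, and no smaller disk contains both endpoints, so this is the minimum enclosing circle.
r = √(27.25) ≈ 5.220.

5.220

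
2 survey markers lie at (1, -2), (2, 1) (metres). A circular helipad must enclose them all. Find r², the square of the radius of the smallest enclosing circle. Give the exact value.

2.5

The smallest circle enclosing two points has them as diameter endpoints.
Centre = midpoint = (1.5, -0.5); r² = |(1, -2)−(2, 1)|²/4 = 10/4 = 2.5.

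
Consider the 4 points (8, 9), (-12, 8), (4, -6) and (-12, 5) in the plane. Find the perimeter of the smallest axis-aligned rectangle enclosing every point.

Width = max x − min x = 8 − (-12) = 20.
Height = max y − min y = 9 − (-6) = 15.
Perimeter = 2(20 + 15) = 70.

70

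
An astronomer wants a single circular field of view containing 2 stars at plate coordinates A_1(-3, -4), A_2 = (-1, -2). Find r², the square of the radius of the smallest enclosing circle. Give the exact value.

2

The smallest circle enclosing two points has them as diameter endpoints.
Centre = midpoint = (-2, -3); r² = |A_1A_2|²/4 = 8/4 = 2.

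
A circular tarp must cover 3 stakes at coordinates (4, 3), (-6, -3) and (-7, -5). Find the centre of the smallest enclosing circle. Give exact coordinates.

Call the three points A, B, C in the order given.
Side lengths²: AB² = 136, AC² = 185, BC² = 5.
Since AC² = 185 ≥ 136 + 5 = 141, the angle opposite AC is not acute, so the smallest enclosing circle has AC as diameter.
Centre = midpoint of AC = (-1.5, -1), r² = 185/4 = 46.25.
Centre = (-1.5, -1).

(-1.5, -1)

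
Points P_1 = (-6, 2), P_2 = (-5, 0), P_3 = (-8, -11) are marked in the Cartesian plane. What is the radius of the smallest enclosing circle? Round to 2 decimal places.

6.58

Side lengths²: P_1P_2² = 5, P_1P_3² = 173, P_2P_3² = 130.
Since P_1P_3² = 173 ≥ 130 + 5 = 135, the angle opposite P_1P_3 is not acute, so the smallest enclosing circle has P_1P_3 as diameter.
Centre = midpoint of P_1P_3 = (-7, -4.5), r² = 173/4 = 43.25.
r = √(43.25) ≈ 6.58.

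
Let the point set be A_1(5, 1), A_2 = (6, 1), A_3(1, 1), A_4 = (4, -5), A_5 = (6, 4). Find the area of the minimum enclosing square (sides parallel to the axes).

The bounding box has width 5 and height 9.
An axis-aligned square enclosing the set must have side ≥ max(width, height).
So the minimum side is max(5, 9) = 9.
Area = 9² = 81.

81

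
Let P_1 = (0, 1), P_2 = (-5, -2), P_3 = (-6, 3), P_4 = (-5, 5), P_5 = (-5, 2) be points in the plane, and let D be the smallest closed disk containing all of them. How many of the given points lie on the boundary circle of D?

3

By Welzl's lemma the MEC is supported by two points (diametrically opposite) or three points (on a circumcircle).
The minimum enclosing circle is determined by three boundary points: P_1, P_2, P_4.
Their circumcentre is (-3.7, 1.5) with r² = 13.94.
The farthest remaining point P_3 is at distance² 7.54 ≤ 13.94.
The points at distance exactly r from the centre are P_1, P_2, P_4 — 3 points.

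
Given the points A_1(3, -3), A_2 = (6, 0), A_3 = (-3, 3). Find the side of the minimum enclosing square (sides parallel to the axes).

The bounding box has width 9 and height 6.
An axis-aligned square enclosing the set must have side ≥ max(width, height).
So the minimum side is max(9, 6) = 9.

9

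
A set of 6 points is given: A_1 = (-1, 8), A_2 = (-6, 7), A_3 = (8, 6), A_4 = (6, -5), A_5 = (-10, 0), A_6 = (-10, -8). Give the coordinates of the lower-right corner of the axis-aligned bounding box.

x-range [-10, 8], y-range [-8, 8].
The lower-right corner is (8, -8).

(8, -8)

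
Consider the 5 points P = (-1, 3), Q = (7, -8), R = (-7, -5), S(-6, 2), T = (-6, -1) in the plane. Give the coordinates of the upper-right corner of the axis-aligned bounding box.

(7, 3)

x-range [-7, 7], y-range [-8, 3].
The upper-right corner is (7, 3).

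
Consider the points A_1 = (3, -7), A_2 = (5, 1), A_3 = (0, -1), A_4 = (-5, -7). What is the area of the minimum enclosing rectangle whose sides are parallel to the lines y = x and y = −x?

In coordinates u = x + y, v = x − y the rectangle is axis-aligned; the map (x,y)→(u,v) scales areas by 2.
u-values: -4, 6, -1, -12; range = 6 − (-12) = 18.
v-values: 10, 4, 1, 2; range = 10 − 1 = 9.
Area = (18 × 9) / 2 = 81.

81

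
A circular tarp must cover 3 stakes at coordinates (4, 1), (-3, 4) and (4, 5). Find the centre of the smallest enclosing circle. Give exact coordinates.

Call the three points A, B, C in the order given.
Side lengths²: AB² = 58, AC² = 16, BC² = 50.
Since AB² = 58 < 50 + 16 = 66, the triangle is acute, so the smallest enclosing circle is the circumcircle.
Circumcentre = (5/7, 3), r² = 725/49.
Centre = (5/7, 3).

(5/7, 3)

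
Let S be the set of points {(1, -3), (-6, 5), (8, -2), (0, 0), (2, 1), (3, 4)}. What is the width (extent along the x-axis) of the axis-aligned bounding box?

max x = 8, min x = -6, so width = 14.

14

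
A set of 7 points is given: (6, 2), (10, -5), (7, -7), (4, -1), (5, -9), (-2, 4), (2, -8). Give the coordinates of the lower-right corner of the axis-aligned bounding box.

(10, -9)

x-range [-2, 10], y-range [-9, 4].
The lower-right corner is (10, -9).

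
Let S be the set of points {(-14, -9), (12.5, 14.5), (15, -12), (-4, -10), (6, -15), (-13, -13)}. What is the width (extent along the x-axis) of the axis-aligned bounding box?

max x = 15, min x = -14, so width = 29.

29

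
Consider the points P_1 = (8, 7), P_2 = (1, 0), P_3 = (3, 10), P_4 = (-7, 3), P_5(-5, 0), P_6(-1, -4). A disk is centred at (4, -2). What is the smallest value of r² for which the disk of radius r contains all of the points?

146

The required radius is the distance from (4, -2) to the farthest point.
Squared distances: 97, 13, 145, 146, 85, 29.
Maximum is 146, attained at P_4.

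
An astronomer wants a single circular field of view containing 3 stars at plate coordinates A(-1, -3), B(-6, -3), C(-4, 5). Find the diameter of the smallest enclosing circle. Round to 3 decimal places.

Side lengths²: AB² = 25, AC² = 73, BC² = 68.
Since AC² = 73 < 68 + 25 = 93, the triangle is acute, so the smallest enclosing circle is the circumcircle.
Circumcentre = (-3.5, 0.625), r² = 19.390625.
Diameter = 2r = 2√(19.390625) ≈ 8.807.

8.807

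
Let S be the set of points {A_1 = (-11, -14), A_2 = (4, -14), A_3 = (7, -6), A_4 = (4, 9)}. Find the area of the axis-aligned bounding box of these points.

414

x ranges over [-11, 7], width 18.
y ranges over [-14, 9], height 23.
Area = 18 × 23 = 414.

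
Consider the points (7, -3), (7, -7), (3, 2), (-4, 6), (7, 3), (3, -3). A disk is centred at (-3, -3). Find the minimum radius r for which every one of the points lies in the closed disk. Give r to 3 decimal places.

The required radius is the distance from (-3, -3) to the farthest point.
Squared distances: 100, 116, 61, 82, 136, 36.
Maximum is 136, attained at (7, 3).
r = √136 ≈ 11.662.

11.662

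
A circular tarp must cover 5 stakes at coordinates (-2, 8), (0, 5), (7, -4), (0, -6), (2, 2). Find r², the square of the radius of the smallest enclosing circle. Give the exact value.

The minimum enclosing circle of a finite set is fixed by two of the points (as a diameter) or three (as a circumcircle).
The minimum enclosing circle is determined by three boundary points: (-2, 8), (7, -4), (0, -6).
Their circumcentre is (57/34, 47/34) with r² = 33125/578.
The farthest remaining point (0, 5) is at distance² 9189/578 ≤ 33125/578.

33125/578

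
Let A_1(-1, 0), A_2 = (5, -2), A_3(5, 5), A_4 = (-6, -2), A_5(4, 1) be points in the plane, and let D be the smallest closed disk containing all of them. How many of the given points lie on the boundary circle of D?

3

A smallest enclosing disk is always determined by at most three of the input points on its boundary.
The farthest pair is A_3–A_4 with squared distance 170. The circle on this segment as diameter has centre (-0.5, 1.5) and r² = 170/4 = 42.5.
Check A_1: distance² to centre = 2.5 ≤ 42.5, so it lies inside.
All remaining points lie in this disk, and no smaller disk contains both endpoints, so this is the minimum enclosing circle.
The points at distance exactly r from the centre are A_2, A_3, A_4 — 3 points.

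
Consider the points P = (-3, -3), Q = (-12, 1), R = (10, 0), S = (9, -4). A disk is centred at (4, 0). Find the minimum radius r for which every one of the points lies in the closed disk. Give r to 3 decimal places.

16.031

The required radius is the distance from (4, 0) to the farthest point.
Squared distances: 58, 257, 36, 41.
Maximum is 257, attained at Q.
r = √257 ≈ 16.031.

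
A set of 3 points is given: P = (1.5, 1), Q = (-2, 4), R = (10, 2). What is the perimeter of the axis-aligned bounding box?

Width = max x − min x = 10 − (-2) = 12.
Height = max y − min y = 4 − 1 = 3.
Perimeter = 2(12 + 3) = 30.

30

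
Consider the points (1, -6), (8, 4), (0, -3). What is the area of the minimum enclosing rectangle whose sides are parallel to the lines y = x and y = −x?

In coordinates u = x + y, v = x − y the rectangle is axis-aligned; the map (x,y)→(u,v) scales areas by 2.
u-values: -5, 12, -3; range = 12 − (-5) = 17.
v-values: 7, 4, 3; range = 7 − 3 = 4.
Area = (17 × 4) / 2 = 34.

34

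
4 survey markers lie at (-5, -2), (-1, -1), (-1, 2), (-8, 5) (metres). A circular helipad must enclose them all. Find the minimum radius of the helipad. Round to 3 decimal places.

4.610

A smallest enclosing disk is always determined by at most three of the input points on its boundary.
The farthest pair is (-1, -1)–(-8, 5) with squared distance 85. The circle on this segment as diameter has centre (-4.5, 2) and r² = 85/4 = 21.25.
Check (-5, -2): distance² to centre = 16.25 ≤ 21.25, so it lies inside.
All remaining points lie in this disk, and no smaller disk contains both endpoints, so this is the minimum enclosing circle.
r = √(21.25) ≈ 4.610.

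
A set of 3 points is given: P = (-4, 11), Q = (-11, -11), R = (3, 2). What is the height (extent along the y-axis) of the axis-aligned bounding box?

max y = 11, min y = -11, so height = 22.

22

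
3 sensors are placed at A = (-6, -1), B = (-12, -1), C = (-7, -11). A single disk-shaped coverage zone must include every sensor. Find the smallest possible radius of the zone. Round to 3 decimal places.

5.618

Side lengths²: AB² = 36, AC² = 101, BC² = 125.
Since BC² = 125 < 101 + 36 = 137, the triangle is acute, so the smallest enclosing circle is the circumcircle.
Circumcentre = (-9, -5.75), r² = 31.5625.
r = √(31.5625) ≈ 5.618.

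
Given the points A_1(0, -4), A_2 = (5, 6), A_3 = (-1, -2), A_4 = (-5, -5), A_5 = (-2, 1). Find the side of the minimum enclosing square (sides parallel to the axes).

11

The bounding box has width 10 and height 11.
An axis-aligned square enclosing the set must have side ≥ max(width, height).
So the minimum side is max(10, 11) = 11.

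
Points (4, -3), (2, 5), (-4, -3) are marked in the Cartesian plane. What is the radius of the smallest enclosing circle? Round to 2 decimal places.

5.15

Call the three points A, B, C in the order given.
Side lengths²: AB² = 68, AC² = 64, BC² = 100.
Since BC² = 100 < 68 + 64 = 132, the triangle is acute, so the smallest enclosing circle is the circumcircle.
Circumcentre = (0, 0.25), r² = 26.5625.
r = √(26.5625) ≈ 5.15.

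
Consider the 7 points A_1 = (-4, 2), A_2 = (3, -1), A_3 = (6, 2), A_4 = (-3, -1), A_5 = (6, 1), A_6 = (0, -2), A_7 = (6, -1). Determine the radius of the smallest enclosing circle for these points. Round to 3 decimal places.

5.220

The minimum enclosing circle of a finite set is fixed by two of the points (as a diameter) or three (as a circumcircle).
The farthest pair is A_1–A_7 with squared distance 109. The circle on this segment as diameter has centre (1, 0.5) and r² = 109/4 = 27.25.
Check A_2: distance² to centre = 6.25 ≤ 27.25, so it lies inside.
All remaining points lie in this disk, and no smaller disk contains both endpoints, so this is the minimum enclosing circle.
r = √(27.25) ≈ 5.220.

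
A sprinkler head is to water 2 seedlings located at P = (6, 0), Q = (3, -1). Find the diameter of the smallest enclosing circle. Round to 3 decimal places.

The smallest circle enclosing two points has them as diameter endpoints.
Centre = midpoint = (4.5, -0.5); r² = |PQ|²/4 = 10/4 = 2.5.
Diameter = 2r = 2√(2.5) ≈ 3.162.

3.162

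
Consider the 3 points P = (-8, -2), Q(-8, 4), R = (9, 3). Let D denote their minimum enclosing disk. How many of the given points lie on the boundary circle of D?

3

Side lengths²: PQ² = 36, PR² = 314, QR² = 290.
Since PR² = 314 < 290 + 36 = 326, the triangle is acute, so the smallest enclosing circle is the circumcircle.
Circumcentre = (6/17, 1), r² = 22765/289.
The points at distance exactly r from the centre are P, Q, R — 3 points.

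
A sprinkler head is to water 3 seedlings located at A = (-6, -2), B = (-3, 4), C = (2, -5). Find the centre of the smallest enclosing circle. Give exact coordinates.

Side lengths²: AB² = 45, AC² = 73, BC² = 106.
Since BC² = 106 < 73 + 45 = 118, the triangle is acute, so the smallest enclosing circle is the circumcircle.
Circumcentre = (-37/38, -29/38), r² = 19345/722.
Centre = (-37/38, -29/38).

(-37/38, -29/38)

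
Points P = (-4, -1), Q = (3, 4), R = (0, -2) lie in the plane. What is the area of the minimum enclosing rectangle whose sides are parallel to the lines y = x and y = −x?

30

In coordinates u = x + y, v = x − y the rectangle is axis-aligned; the map (x,y)→(u,v) scales areas by 2.
u-values: -5, 7, -2; range = 7 − (-5) = 12.
v-values: -3, -1, 2; range = 2 − (-3) = 5.
Area = (12 × 5) / 2 = 30.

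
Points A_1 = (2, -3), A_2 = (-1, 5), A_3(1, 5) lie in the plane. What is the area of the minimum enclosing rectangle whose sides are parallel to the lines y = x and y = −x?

In coordinates u = x + y, v = x − y the rectangle is axis-aligned; the map (x,y)→(u,v) scales areas by 2.
u-values: -1, 4, 6; range = 6 − (-1) = 7.
v-values: 5, -6, -4; range = 5 − (-6) = 11.
Area = (7 × 11) / 2 = 38.5.

38.5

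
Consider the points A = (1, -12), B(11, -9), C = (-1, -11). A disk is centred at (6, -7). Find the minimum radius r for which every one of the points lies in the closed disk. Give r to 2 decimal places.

8.06

The required radius is the distance from (6, -7) to the farthest point.
Squared distances: 50, 29, 65.
Maximum is 65, attained at C.
r = √65 ≈ 8.06.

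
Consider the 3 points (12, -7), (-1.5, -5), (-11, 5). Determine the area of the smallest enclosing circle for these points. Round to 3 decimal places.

Call the three points A, B, C in the order given.
Side lengths²: AB² = 186.25, AC² = 673, BC² = 190.25.
Since AC² = 673 ≥ 190.25 + 186.25 = 376.5, the angle opposite AC is not acute, so the smallest enclosing circle has AC as diameter.
Centre = midpoint of AC = (0.5, -1), r² = 673/4 = 168.25.
Area = π·r² = π·168.25 ≈ 528.573.

528.573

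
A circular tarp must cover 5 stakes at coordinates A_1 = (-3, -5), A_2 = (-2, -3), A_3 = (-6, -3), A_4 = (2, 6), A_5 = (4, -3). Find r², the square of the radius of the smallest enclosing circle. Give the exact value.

12325/324

A smallest enclosing disk is always determined by at most three of the input points on its boundary.
The minimum enclosing circle is determined by three boundary points: A_3, A_4, A_5.
Their circumcentre is (-1, 11/18) with r² = 12325/324.
The farthest remaining point A_1 is at distance² 11497/324 ≤ 12325/324.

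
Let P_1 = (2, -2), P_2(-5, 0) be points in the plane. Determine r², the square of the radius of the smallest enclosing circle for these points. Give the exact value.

13.25

The smallest circle enclosing two points has them as diameter endpoints.
Centre = midpoint = (-1.5, -1); r² = |P_1P_2|²/4 = 53/4 = 13.25.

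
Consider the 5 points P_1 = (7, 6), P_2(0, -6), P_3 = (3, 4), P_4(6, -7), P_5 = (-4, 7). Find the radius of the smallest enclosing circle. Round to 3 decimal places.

8.602

The farthest pair is P_4–P_5 with squared distance 296. The circle on this segment as diameter has centre (1, 0) and r² = 296/4 = 74.
Check P_1: distance² to centre = 72 ≤ 74, so it lies inside.
All remaining points lie in this disk, and no smaller disk contains both endpoints, so this is the minimum enclosing circle.
r = √74 ≈ 8.602.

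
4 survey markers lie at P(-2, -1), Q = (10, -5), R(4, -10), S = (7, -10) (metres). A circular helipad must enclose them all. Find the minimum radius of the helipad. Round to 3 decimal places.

A smallest enclosing disk is always determined by at most three of the input points on its boundary.
The minimum enclosing circle is determined by three boundary points: P, Q, S.
Their circumcentre is (3.5, -4.5) with r² = 42.5.
The farthest remaining point R is at distance² 30.5 ≤ 42.5.
r = √(42.5) ≈ 6.519.

6.519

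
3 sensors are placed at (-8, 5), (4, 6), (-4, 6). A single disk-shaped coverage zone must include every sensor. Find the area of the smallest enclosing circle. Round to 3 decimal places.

Call the three points A, B, C in the order given.
Side lengths²: AB² = 145, AC² = 17, BC² = 64.
Since AB² = 145 ≥ 64 + 17 = 81, the angle opposite AB is not acute, so the smallest enclosing circle has AB as diameter.
Centre = midpoint of AB = (-2, 5.5), r² = 145/4 = 36.25.
Area = π·r² = π·36.25 ≈ 113.883.

113.883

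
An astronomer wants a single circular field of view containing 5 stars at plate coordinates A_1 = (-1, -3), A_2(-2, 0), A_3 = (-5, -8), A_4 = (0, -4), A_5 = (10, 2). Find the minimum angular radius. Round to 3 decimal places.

The farthest pair is A_3–A_5 with squared distance 325. The circle on this segment as diameter has centre (2.5, -3) and r² = 325/4 = 81.25.
Check A_1: distance² to centre = 12.25 ≤ 81.25, so it lies inside.
All remaining points lie in this disk, and no smaller disk contains both endpoints, so this is the minimum enclosing circle.
r = √(81.25) ≈ 9.014.

9.014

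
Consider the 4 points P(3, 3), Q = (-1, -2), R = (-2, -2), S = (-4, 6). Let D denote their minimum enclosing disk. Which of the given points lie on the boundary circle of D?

A smallest enclosing disk is always determined by at most three of the input points on its boundary.
The minimum enclosing circle is determined by three boundary points: P, R, S.
Their circumcentre is (-1.4, 2.4) with r² = 19.72.
The farthest remaining point Q is at distance² 19.52 ≤ 19.72.
The points at distance exactly r from the centre are P, R, S — 3 points.

P, R, S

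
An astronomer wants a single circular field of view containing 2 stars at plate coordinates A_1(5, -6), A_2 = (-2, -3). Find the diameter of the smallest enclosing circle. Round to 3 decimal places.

The smallest circle enclosing two points has them as diameter endpoints.
Centre = midpoint = (1.5, -4.5); r² = |A_1A_2|²/4 = 58/4 = 14.5.
Diameter = 2r = 2√(14.5) ≈ 7.616.

7.616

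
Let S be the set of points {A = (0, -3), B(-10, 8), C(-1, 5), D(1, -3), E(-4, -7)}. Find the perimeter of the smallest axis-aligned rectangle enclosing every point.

Width = max x − min x = 1 − (-10) = 11.
Height = max y − min y = 8 − (-7) = 15.
Perimeter = 2(11 + 15) = 52.

52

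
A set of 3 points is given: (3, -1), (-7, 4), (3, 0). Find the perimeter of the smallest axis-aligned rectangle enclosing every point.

Width = max x − min x = 3 − (-7) = 10.
Height = max y − min y = 4 − (-1) = 5.
Perimeter = 2(10 + 5) = 30.

30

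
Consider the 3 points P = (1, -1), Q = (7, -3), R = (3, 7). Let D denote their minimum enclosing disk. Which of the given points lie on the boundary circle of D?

Side lengths²: PQ² = 40, PR² = 68, QR² = 116.
Since QR² = 116 ≥ 68 + 40 = 108, the angle opposite QR is not acute, so the smallest enclosing circle has QR as diameter.
Centre = midpoint of QR = (5, 2), r² = 116/4 = 29.
The points at distance exactly r from the centre are Q, R — 2 points.

Q, R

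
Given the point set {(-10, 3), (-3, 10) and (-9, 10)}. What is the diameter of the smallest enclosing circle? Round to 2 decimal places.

Call the three points A, B, C in the order given.
Side lengths²: AB² = 98, AC² = 50, BC² = 36.
Since AB² = 98 ≥ 50 + 36 = 86, the angle opposite AB is not acute, so the smallest enclosing circle has AB as diameter.
Centre = midpoint of AB = (-6.5, 6.5), r² = 98/4 = 24.5.
Diameter = 2r = 2√(24.5) ≈ 9.90.

9.90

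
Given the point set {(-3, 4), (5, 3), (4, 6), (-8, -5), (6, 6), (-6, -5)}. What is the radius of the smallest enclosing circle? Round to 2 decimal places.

The farthest pair is (-8, -5)–(6, 6) with squared distance 317. The circle on this segment as diameter has centre (-1, 0.5) and r² = 317/4 = 79.25.
Check (-3, 4): distance² to centre = 16.25 ≤ 79.25, so it lies inside.
All remaining points lie in this disk, and no smaller disk contains both endpoints, so this is the minimum enclosing circle.
r = √(79.25) ≈ 8.90.

8.90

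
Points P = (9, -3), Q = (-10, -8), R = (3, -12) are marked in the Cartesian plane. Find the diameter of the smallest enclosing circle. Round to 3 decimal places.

19.647

Side lengths²: PQ² = 386, PR² = 117, QR² = 185.
Since PQ² = 386 ≥ 185 + 117 = 302, the angle opposite PQ is not acute, so the smallest enclosing circle has PQ as diameter.
Centre = midpoint of PQ = (-0.5, -5.5), r² = 386/4 = 96.5.
Diameter = 2r = 2√(96.5) ≈ 19.647.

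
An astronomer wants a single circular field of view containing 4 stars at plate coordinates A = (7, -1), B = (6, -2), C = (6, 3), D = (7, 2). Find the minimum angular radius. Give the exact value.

2.5

By Welzl's lemma the MEC is supported by two points (diametrically opposite) or three points (on a circumcircle).
The farthest pair is B–C with squared distance 25. The circle on this segment as diameter has centre (6, 0.5) and r² = 25/4 = 6.25.
Check A: distance² to centre = 3.25 ≤ 6.25, so it lies inside.
All remaining points lie in this disk, and no smaller disk contains both endpoints, so this is the minimum enclosing circle.
r = √(6.25) = 2.5.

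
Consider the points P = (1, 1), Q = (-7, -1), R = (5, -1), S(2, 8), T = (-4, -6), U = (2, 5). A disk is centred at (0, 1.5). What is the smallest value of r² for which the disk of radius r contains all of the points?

72.25

The required radius is the distance from (0, 1.5) to the farthest point.
Squared distances: 1.25, 55.25, 31.25, 46.25, 72.25, 16.25.
Maximum is 72.25, attained at T.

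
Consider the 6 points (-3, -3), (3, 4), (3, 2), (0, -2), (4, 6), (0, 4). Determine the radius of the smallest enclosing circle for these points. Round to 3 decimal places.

5.701

The minimum enclosing circle of a finite set is fixed by two of the points (as a diameter) or three (as a circumcircle).
The farthest pair is (-3, -3)–(4, 6) with squared distance 130. The circle on this segment as diameter has centre (0.5, 1.5) and r² = 130/4 = 32.5.
Check (3, 4): distance² to centre = 12.5 ≤ 32.5, so it lies inside.
All remaining points lie in this disk, and no smaller disk contains both endpoints, so this is the minimum enclosing circle.
r = √(32.5) ≈ 5.701.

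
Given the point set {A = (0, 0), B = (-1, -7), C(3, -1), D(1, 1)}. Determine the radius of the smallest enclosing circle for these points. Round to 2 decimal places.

A smallest enclosing disk is always determined by at most three of the input points on its boundary.
The farthest pair is B–D with squared distance 68. The circle on this segment as diameter has centre (0, -3) and r² = 68/4 = 17.
Check A: distance² to centre = 9 ≤ 17, so it lies inside.
All remaining points lie in this disk, and no smaller disk contains both endpoints, so this is the minimum enclosing circle.
r = √17 ≈ 4.12.

4.12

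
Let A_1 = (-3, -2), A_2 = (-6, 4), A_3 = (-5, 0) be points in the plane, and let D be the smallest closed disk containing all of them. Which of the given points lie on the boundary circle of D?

Side lengths²: A_1A_2² = 45, A_1A_3² = 8, A_2A_3² = 17.
Since A_1A_2² = 45 ≥ 17 + 8 = 25, the angle opposite A_1A_2 is not acute, so the smallest enclosing circle has A_1A_2 as diameter.
Centre = midpoint of A_1A_2 = (-4.5, 1), r² = 45/4 = 11.25.
The points at distance exactly r from the centre are A_1, A_2 — 2 points.

A_1, A_2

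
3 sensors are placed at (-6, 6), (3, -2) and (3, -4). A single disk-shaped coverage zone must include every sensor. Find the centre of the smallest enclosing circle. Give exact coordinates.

(-1.5, 1)

Call the three points A, B, C in the order given.
Side lengths²: AB² = 145, AC² = 181, BC² = 4.
Since AC² = 181 ≥ 145 + 4 = 149, the angle opposite AC is not acute, so the smallest enclosing circle has AC as diameter.
Centre = midpoint of AC = (-1.5, 1), r² = 181/4 = 45.25.
Centre = (-1.5, 1).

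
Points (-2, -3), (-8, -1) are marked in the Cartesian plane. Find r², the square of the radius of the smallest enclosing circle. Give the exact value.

The smallest circle enclosing two points has them as diameter endpoints.
Centre = midpoint = (-5, -2); r² = |(-2, -3)−(-8, -1)|²/4 = 40/4 = 10.

10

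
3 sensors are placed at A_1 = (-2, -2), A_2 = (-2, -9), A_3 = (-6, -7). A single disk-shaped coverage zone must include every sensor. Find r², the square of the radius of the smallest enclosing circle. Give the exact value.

Side lengths²: A_1A_2² = 49, A_1A_3² = 41, A_2A_3² = 20.
Since A_1A_2² = 49 < 41 + 20 = 61, the triangle is acute, so the smallest enclosing circle is the circumcircle.
Circumcentre = (-2.75, -5.5), r² = 12.8125.

12.8125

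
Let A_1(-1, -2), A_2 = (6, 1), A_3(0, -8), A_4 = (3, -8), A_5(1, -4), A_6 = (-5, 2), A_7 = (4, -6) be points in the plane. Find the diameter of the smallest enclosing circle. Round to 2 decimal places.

13.16

A smallest enclosing disk is always determined by at most three of the input points on its boundary.
The minimum enclosing circle is determined by three boundary points: A_2, A_4, A_6.
Their circumcentre is (3/17, -35/17) with r² = 12505/289.
The farthest remaining point A_3 is at distance² 10210/289 ≤ 12505/289.
Diameter = 2r = 2√(12505/289) ≈ 13.16.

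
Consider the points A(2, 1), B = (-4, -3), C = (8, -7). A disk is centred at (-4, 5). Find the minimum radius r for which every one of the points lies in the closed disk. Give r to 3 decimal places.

16.971

The required radius is the distance from (-4, 5) to the farthest point.
Squared distances: 52, 64, 288.
Maximum is 288, attained at C.
r = √288 ≈ 16.971.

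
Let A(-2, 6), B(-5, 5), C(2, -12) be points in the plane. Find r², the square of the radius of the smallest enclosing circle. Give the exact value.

Side lengths²: AB² = 10, AC² = 340, BC² = 338.
Since AC² = 340 < 338 + 10 = 348, the triangle is acute, so the smallest enclosing circle is the circumcircle.
Circumcentre = (-18/29, -91/29), r² = 71825/841.

71825/841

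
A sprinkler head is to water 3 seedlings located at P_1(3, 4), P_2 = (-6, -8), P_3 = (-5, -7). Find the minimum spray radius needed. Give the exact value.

Side lengths²: P_1P_2² = 225, P_1P_3² = 185, P_2P_3² = 2.
Since P_1P_2² = 225 ≥ 185 + 2 = 187, the angle opposite P_1P_2 is not acute, so the smallest enclosing circle has P_1P_2 as diameter.
Centre = midpoint of P_1P_2 = (-1.5, -2), r² = 225/4 = 56.25.
r = √(56.25) = 7.5.

7.5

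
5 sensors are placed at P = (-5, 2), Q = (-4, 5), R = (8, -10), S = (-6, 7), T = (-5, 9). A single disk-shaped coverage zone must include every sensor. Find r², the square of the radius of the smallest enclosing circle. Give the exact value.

The minimum enclosing circle of a finite set is fixed by two of the points (as a diameter) or three (as a circumcircle).
The farthest pair is R–T with squared distance 530. The circle on this segment as diameter has centre (1.5, -0.5) and r² = 530/4 = 132.5.
Check P: distance² to centre = 48.5 ≤ 132.5, so it lies inside.
All remaining points lie in this disk, and no smaller disk contains both endpoints, so this is the minimum enclosing circle.

132.5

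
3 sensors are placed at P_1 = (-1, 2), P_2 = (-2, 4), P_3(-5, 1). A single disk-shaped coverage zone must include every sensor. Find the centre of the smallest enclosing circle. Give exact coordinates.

Side lengths²: P_1P_2² = 5, P_1P_3² = 17, P_2P_3² = 18.
Since P_2P_3² = 18 < 17 + 5 = 22, the triangle is acute, so the smallest enclosing circle is the circumcircle.
Circumcentre = (-19/6, 13/6), r² = 85/18.
Centre = (-19/6, 13/6).

(-19/6, 13/6)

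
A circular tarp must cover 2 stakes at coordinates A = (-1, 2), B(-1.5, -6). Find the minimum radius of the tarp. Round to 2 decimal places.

The smallest circle enclosing two points has them as diameter endpoints.
Centre = midpoint = (-1.25, -2); r² = |AB|²/4 = 64.25/4 = 16.0625.
r = √(16.0625) ≈ 4.01.

4.01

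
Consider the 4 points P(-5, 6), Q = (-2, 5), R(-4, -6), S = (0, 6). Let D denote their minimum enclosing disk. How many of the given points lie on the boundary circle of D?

The minimum enclosing circle of a finite set is fixed by two of the points (as a diameter) or three (as a circumcircle).
The minimum enclosing circle is determined by three boundary points: P, R, S.
Their circumcentre is (-2.5, 1/6) with r² = 725/18.
The farthest remaining point Q is at distance² 425/18 ≤ 725/18.
The points at distance exactly r from the centre are P, R, S — 3 points.

3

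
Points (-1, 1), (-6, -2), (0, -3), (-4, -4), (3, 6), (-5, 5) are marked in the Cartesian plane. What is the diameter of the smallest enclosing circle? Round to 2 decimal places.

12.23

The minimum enclosing circle of a finite set is fixed by two of the points (as a diameter) or three (as a circumcircle).
The minimum enclosing circle is determined by three boundary points: (-6, -2), (-4, -4), (3, 6).
Their circumcentre is (-27/34, 41/34) with r² = 21605/578.
The farthest remaining point (-5, 5) is at distance² 18545/578 ≤ 21605/578.
Diameter = 2r = 2√(21605/578) ≈ 12.23.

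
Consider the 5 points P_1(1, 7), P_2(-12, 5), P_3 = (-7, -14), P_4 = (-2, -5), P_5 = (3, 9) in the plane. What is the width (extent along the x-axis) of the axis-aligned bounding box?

15

max x = 3, min x = -12, so width = 15.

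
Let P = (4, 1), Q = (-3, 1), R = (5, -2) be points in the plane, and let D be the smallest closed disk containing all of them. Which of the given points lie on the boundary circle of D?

Side lengths²: PQ² = 49, PR² = 10, QR² = 73.
Since QR² = 73 ≥ 49 + 10 = 59, the angle opposite QR is not acute, so the smallest enclosing circle has QR as diameter.
Centre = midpoint of QR = (1, -0.5), r² = 73/4 = 18.25.
The points at distance exactly r from the centre are Q, R — 2 points.

Q, R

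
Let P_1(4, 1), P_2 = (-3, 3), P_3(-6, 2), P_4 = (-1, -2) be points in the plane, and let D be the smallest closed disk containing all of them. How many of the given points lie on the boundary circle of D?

The minimum enclosing circle of a finite set is fixed by two of the points (as a diameter) or three (as a circumcircle).
The farthest pair is P_1–P_3 with squared distance 101. The circle on this segment as diameter has centre (-1, 1.5) and r² = 101/4 = 25.25.
Check P_2: distance² to centre = 6.25 ≤ 25.25, so it lies inside.
All remaining points lie in this disk, and no smaller disk contains both endpoints, so this is the minimum enclosing circle.
The points at distance exactly r from the centre are P_1, P_3 — 2 points.

2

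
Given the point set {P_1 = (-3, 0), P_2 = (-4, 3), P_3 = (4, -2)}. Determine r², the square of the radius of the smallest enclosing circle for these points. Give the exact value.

22.25

Side lengths²: P_1P_2² = 10, P_1P_3² = 53, P_2P_3² = 89.
Since P_2P_3² = 89 ≥ 53 + 10 = 63, the angle opposite P_2P_3 is not acute, so the smallest enclosing circle has P_2P_3 as diameter.
Centre = midpoint of P_2P_3 = (0, 0.5), r² = 89/4 = 22.25.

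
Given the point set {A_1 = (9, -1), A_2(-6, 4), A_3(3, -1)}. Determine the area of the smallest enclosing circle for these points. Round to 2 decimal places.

Side lengths²: A_1A_2² = 250, A_1A_3² = 36, A_2A_3² = 106.
Since A_1A_2² = 250 ≥ 106 + 36 = 142, the angle opposite A_1A_2 is not acute, so the smallest enclosing circle has A_1A_2 as diameter.
Centre = midpoint of A_1A_2 = (1.5, 1.5), r² = 250/4 = 62.5.
Area = π·r² = π·62.5 ≈ 196.35.

196.35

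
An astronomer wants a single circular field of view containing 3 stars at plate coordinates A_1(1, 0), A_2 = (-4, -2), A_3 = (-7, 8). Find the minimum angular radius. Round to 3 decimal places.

Side lengths²: A_1A_2² = 29, A_1A_3² = 128, A_2A_3² = 109.
Since A_1A_3² = 128 < 109 + 29 = 138, the triangle is acute, so the smallest enclosing circle is the circumcircle.
Circumcentre = (-47/14, 51/14), r² = 3161/98.
r = √(3161/98) ≈ 5.679.

5.679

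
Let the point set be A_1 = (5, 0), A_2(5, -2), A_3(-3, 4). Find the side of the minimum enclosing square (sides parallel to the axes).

8

The bounding box has width 8 and height 6.
An axis-aligned square enclosing the set must have side ≥ max(width, height).
So the minimum side is max(8, 6) = 8.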